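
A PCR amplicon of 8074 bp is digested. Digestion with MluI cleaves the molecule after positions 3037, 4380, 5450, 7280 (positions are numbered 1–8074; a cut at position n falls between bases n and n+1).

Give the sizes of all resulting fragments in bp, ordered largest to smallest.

Linear molecule, 4 cuts → 5 fragments:
  3037 − 0 = 3037 bp
  4380 − 3037 = 1343 bp
  5450 − 4380 = 1070 bp
  7280 − 5450 = 1830 bp
  8074 − 7280 = 794 bp
Sorted largest to smallest: 3037, 1830, 1343, 1070, 794 bp.

3037, 1830, 1343, 1070, 794 bp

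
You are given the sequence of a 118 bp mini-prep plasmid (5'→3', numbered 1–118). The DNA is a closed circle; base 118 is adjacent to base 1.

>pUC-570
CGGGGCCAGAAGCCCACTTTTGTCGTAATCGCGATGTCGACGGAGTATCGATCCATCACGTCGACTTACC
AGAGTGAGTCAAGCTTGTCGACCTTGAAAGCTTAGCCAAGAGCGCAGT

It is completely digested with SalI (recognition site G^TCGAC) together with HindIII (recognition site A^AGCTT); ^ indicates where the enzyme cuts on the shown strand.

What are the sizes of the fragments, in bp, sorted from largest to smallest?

56, 24, 21, 11, 6 bp

SalI sites (GTCGAC) start at positions 36, 60, 87.
SalI cuts after the first base of each site, so after positions 36, 60, 87.
HindIII sites (AAGCTT) start at positions 81, 98.
HindIII cuts after the first base of each site, so after positions 81, 98.
Combined cut positions: 36, 60, 81, 87, 98.
Circular molecule, 5 cuts → 5 fragments:
  37–60 → 24 bp
  61–81 → 21 bp
  82–87 → 6 bp
  88–98 → 11 bp
  99–118 then 1–36 → 20 + 36 = 56 bp
Sorted largest to smallest: 56, 24, 21, 11, 6 bp.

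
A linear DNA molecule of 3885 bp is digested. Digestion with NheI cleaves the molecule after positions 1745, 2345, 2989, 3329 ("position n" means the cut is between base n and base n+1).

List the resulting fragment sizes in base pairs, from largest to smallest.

1745, 644, 600, 556, 340 bp

Linear molecule, 4 cuts → 5 fragments:
  1745 − 0 = 1745 bp
  2345 − 1745 = 600 bp
  2989 − 2345 = 644 bp
  3329 − 2989 = 340 bp
  3885 − 3329 = 556 bp
Sorted largest to smallest: 1745, 644, 600, 556, 340 bp.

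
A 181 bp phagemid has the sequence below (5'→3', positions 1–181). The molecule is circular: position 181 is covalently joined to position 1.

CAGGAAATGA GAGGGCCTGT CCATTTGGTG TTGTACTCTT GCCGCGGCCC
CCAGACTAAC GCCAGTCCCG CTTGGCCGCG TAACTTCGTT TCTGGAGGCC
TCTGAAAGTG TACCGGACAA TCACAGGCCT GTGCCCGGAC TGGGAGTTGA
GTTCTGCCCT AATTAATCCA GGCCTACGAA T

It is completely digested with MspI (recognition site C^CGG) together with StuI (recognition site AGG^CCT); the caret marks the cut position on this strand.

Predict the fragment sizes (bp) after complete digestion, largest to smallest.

107, 37, 15, 14, 8 bp

MspI sites (CCGG) start at positions 113, 135.
MspI cuts after the first base of each site, so after positions 113, 135.
StuI sites (AGGCCT) start at positions 96, 125, 170.
StuI cuts after base 3 of each site, so after positions 98, 127, 172.
Combined cut positions: 98, 113, 127, 135, 172.
Circular molecule, 5 cuts → 5 fragments:
  99–113 → 15 bp
  114–127 → 14 bp
  128–135 → 8 bp
  136–172 → 37 bp
  173–181 then 1–98 → 9 + 98 = 107 bp
Sorted largest to smallest: 107, 37, 15, 14, 8 bp.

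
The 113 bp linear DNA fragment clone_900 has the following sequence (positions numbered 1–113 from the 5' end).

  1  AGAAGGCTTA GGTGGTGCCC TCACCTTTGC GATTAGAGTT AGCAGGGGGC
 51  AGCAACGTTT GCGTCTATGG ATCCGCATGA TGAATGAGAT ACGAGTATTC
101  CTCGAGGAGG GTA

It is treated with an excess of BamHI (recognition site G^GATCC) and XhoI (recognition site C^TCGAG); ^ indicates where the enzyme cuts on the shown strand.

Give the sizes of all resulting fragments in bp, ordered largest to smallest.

69, 32, 12 bp

The BamHI site (GGATCC) starts at position 69.
BamHI cuts after the first base of each site, so after position 69.
The XhoI site (CTCGAG) starts at position 101.
XhoI cuts after the first base of each site, so after position 101.
Combined cut positions: 69, 101.
Linear molecule, 2 cuts → 3 fragments:
  1–69 → 69 bp
  70–101 → 32 bp
  102–113 → 12 bp
Sorted largest to smallest: 69, 32, 12 bp.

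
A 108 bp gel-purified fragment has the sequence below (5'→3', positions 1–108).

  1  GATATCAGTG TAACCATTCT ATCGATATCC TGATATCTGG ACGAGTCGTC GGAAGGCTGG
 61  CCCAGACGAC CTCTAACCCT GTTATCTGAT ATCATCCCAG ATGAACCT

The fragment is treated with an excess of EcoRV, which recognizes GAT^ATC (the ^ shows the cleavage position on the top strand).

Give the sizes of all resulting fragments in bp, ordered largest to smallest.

56, 23, 18, 8, 3 bp

EcoRV sites (GATATC) start at positions 1, 24, 32, 88.
EcoRV cuts after base 3 of each site, so after positions 3, 26, 34, 90.
Linear molecule, 4 cuts → 5 fragments:
  1–3 → 3 bp
  4–26 → 23 bp
  27–34 → 8 bp
  35–90 → 56 bp
  91–108 → 18 bp
Sorted largest to smallest: 56, 23, 18, 8, 3 bp.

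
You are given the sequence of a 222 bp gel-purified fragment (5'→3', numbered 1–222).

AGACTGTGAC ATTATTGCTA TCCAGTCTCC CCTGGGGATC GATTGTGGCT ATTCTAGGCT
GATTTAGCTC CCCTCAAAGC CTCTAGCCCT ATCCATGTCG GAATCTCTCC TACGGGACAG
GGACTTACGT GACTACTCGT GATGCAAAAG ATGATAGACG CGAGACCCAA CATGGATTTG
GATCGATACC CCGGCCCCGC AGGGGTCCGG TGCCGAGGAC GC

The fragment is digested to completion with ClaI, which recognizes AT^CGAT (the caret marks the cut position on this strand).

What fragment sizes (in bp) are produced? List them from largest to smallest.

144, 39, 39 bp

ClaI sites (ATCGAT) start at positions 38, 182.
ClaI cuts after base 2 of each site, so after positions 39, 183.
Linear molecule, 2 cuts → 3 fragments:
  1–39 → 39 bp
  40–183 → 144 bp
  184–222 → 39 bp
Sorted largest to smallest: 144, 39, 39 bp.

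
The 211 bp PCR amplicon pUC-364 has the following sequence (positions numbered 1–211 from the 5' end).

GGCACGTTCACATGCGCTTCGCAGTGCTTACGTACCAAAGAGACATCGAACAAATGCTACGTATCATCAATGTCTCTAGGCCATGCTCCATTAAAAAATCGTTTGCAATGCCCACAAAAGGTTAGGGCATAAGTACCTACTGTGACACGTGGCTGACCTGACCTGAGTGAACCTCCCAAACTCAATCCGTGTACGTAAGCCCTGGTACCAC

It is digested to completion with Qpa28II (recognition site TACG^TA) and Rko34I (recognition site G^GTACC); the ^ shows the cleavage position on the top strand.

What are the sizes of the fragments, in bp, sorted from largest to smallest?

134, 32, 29, 9, 7 bp

Qpa28II sites (TACGTA) start at positions 29, 58, 192.
Qpa28II cuts after base 4 of each site, so after positions 32, 61, 195.
The Rko34I site (GGTACC) starts at position 204.
Rko34I cuts after the first base of each site, so after position 204.
Combined cut positions: 32, 61, 195, 204.
Linear molecule, 4 cuts → 5 fragments:
  1–32 → 32 bp
  33–61 → 29 bp
  62–195 → 134 bp
  196–204 → 9 bp
  205–211 → 7 bp
Sorted largest to smallest: 134, 32, 29, 9, 7 bp.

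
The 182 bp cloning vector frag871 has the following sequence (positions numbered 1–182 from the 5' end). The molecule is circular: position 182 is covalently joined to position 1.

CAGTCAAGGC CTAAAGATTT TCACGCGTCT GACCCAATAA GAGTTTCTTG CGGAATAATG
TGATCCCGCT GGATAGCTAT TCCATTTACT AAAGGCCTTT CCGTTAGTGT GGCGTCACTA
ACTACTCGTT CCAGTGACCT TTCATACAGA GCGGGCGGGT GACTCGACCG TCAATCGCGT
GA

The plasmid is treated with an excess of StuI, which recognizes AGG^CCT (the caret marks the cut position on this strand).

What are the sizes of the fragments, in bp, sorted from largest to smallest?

StuI sites (AGGCCT) start at positions 7, 93.
StuI cuts after base 3 of each site, so after positions 9, 95.
Circular molecule, 2 cuts → 2 fragments:
  10–95 → 86 bp
  96–182 then 1–9 → 87 + 9 = 96 bp
Sorted largest to smallest: 96, 86 bp.

96, 86 bp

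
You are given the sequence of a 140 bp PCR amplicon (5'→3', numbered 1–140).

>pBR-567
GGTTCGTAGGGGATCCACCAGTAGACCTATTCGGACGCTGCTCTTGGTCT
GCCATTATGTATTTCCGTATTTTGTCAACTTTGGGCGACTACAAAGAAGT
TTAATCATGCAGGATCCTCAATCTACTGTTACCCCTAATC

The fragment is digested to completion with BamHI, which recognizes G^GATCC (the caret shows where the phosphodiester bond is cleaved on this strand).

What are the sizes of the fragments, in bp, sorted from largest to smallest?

BamHI sites (GGATCC) start at positions 11, 112.
BamHI cuts after the first base of each site, so after positions 11, 112.
Linear molecule, 2 cuts → 3 fragments:
  1–11 → 11 bp
  12–112 → 101 bp
  113–140 → 28 bp
Sorted largest to smallest: 101, 28, 11 bp.

101, 28, 11 bp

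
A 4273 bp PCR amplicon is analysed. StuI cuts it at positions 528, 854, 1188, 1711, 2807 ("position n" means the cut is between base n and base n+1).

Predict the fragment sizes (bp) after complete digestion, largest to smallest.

Linear molecule, 5 cuts → 6 fragments:
  528 − 0 = 528 bp
  854 − 528 = 326 bp
  1188 − 854 = 334 bp
  1711 − 1188 = 523 bp
  2807 − 1711 = 1096 bp
  4273 − 2807 = 1466 bp
Sorted largest to smallest: 1466, 1096, 528, 523, 334, 326 bp.

1466, 1096, 528, 523, 334, 326 bp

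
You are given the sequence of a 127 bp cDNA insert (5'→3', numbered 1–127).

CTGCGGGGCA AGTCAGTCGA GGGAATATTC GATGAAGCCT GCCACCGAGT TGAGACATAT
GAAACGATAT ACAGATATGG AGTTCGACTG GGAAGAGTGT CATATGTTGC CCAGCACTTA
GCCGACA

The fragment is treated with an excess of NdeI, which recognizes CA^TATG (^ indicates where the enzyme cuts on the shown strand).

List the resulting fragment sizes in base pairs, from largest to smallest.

NdeI sites (CATATG) start at positions 56, 101.
NdeI cuts after base 2 of each site, so after positions 57, 102.
Linear molecule, 2 cuts → 3 fragments:
  1–57 → 57 bp
  58–102 → 45 bp
  103–127 → 25 bp
Sorted largest to smallest: 57, 45, 25 bp.

57, 45, 25 bp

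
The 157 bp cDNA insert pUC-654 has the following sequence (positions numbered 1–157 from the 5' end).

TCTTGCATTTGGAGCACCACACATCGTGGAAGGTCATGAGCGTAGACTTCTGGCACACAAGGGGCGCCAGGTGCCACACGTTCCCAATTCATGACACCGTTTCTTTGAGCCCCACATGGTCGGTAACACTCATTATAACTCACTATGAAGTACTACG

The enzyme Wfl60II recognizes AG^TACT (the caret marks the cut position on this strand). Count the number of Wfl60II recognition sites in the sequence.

AGTACT occurs starting at position 149.
Wfl60II cuts at 1 site.

1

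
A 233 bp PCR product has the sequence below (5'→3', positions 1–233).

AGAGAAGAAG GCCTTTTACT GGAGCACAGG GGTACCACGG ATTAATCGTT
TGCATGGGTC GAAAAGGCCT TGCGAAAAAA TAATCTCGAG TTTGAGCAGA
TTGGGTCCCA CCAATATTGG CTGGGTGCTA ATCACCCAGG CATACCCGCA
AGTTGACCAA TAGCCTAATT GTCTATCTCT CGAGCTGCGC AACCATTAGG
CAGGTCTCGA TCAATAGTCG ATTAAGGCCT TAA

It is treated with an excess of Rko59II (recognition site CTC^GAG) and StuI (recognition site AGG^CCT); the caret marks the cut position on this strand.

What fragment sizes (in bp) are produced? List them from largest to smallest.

94, 56, 46, 20, 11, 6 bp

Rko59II sites (CTCGAG) start at positions 85, 179.
Rko59II cuts after base 3 of each site, so after positions 87, 181.
StuI sites (AGGCCT) start at positions 9, 65, 225.
StuI cuts after base 3 of each site, so after positions 11, 67, 227.
Combined cut positions: 11, 67, 87, 181, 227.
Linear molecule, 5 cuts → 6 fragments:
  1–11 → 11 bp
  12–67 → 56 bp
  68–87 → 20 bp
  88–181 → 94 bp
  182–227 → 46 bp
  228–233 → 6 bp
Sorted largest to smallest: 94, 56, 46, 20, 11, 6 bp.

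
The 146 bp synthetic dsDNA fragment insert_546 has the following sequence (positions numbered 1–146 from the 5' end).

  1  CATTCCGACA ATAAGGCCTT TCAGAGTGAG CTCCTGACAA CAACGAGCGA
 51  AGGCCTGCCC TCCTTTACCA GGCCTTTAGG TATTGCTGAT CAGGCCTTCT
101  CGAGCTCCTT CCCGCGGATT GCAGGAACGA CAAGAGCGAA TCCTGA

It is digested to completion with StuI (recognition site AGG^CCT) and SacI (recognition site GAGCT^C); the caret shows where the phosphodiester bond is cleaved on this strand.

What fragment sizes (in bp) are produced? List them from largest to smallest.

40, 22, 21, 19, 16, 16, 12 bp

StuI sites (AGGCCT) start at positions 14, 51, 70, 92.
StuI cuts after base 3 of each site, so after positions 16, 53, 72, 94.
SacI sites (GAGCTC) start at positions 28, 102.
SacI cuts after base 5 of each site (before the last base), so after positions 32, 106.
Combined cut positions: 16, 32, 53, 72, 94, 106.
Linear molecule, 6 cuts → 7 fragments:
  1–16 → 16 bp
  17–32 → 16 bp
  33–53 → 21 bp
  54–72 → 19 bp
  73–94 → 22 bp
  95–106 → 12 bp
  107–146 → 40 bp
Sorted largest to smallest: 40, 22, 21, 19, 16, 16, 12 bp.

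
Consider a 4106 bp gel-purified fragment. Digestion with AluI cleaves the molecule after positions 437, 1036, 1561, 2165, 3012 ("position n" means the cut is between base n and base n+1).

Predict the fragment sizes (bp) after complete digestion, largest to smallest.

Linear molecule, 5 cuts → 6 fragments:
  437 − 0 = 437 bp
  1036 − 437 = 599 bp
  1561 − 1036 = 525 bp
  2165 − 1561 = 604 bp
  3012 − 2165 = 847 bp
  4106 − 3012 = 1094 bp
Sorted largest to smallest: 1094, 847, 604, 599, 525, 437 bp.

1094, 847, 604, 599, 525, 437 bp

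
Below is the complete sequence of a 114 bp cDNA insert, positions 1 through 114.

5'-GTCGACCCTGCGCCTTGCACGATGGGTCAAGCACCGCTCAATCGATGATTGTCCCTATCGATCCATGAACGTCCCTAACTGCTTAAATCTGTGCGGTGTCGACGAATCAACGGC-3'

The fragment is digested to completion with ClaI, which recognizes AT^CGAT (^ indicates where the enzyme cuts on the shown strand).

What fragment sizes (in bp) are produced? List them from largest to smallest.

56, 42, 16 bp

ClaI sites (ATCGAT) start at positions 41, 57.
ClaI cuts after base 2 of each site, so after positions 42, 58.
Linear molecule, 2 cuts → 3 fragments:
  1–42 → 42 bp
  43–58 → 16 bp
  59–114 → 56 bp
Sorted largest to smallest: 56, 42, 16 bp.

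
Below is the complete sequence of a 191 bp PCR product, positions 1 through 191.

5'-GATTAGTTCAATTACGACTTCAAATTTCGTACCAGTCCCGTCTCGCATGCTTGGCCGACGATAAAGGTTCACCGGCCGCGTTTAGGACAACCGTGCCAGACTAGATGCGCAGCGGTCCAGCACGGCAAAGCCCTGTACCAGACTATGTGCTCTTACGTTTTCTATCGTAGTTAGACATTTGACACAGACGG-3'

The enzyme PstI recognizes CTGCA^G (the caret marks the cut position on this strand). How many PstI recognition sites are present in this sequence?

No occurrence of CTGCAG is present in the sequence.
PstI does not cut: 0 sites.

0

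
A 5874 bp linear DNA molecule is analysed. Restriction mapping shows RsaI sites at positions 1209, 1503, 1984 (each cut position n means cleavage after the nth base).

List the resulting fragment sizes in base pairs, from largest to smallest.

3890, 1209, 481, 294 bp

Linear molecule, 3 cuts → 4 fragments:
  1209 − 0 = 1209 bp
  1503 − 1209 = 294 bp
  1984 − 1503 = 481 bp
  5874 − 1984 = 3890 bp
Sorted largest to smallest: 3890, 1209, 481, 294 bp.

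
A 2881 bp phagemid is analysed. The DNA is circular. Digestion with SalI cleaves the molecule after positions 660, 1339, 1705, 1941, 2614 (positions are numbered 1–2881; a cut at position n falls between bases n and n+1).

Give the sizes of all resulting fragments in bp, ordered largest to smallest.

927, 679, 673, 366, 236 bp

Circular molecule, 5 cuts → 5 fragments:
  1339 − 660 = 679 bp
  1705 − 1339 = 366 bp
  1941 − 1705 = 236 bp
  2614 − 1941 = 673 bp
  wrap: 2881 − 2614 + 660 = 927 bp
Sorted largest to smallest: 927, 679, 673, 366, 236 bp.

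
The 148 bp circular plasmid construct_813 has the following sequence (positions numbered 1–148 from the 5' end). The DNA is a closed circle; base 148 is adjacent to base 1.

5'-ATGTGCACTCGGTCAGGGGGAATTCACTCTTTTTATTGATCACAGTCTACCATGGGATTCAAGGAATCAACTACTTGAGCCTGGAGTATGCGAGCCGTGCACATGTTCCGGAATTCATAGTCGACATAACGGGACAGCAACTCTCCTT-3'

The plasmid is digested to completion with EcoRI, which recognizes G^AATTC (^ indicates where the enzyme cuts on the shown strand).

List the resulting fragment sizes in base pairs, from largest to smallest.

91, 57 bp

EcoRI sites (GAATTC) start at positions 20, 111.
EcoRI cuts after the first base of each site, so after positions 20, 111.
Circular molecule, 2 cuts → 2 fragments:
  21–111 → 91 bp
  112–148 then 1–20 → 37 + 20 = 57 bp
Sorted largest to smallest: 91, 57 bp.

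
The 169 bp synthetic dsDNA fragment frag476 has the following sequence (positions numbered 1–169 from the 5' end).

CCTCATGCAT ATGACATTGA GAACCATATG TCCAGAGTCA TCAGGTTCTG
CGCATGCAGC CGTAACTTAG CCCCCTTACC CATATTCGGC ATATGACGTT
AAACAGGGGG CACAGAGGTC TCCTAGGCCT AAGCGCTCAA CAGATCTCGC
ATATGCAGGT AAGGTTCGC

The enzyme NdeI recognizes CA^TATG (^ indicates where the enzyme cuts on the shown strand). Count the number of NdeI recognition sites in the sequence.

CATATG occurs starting at positions 8, 25, 90, 150.
NdeI cuts at 4 sites.

4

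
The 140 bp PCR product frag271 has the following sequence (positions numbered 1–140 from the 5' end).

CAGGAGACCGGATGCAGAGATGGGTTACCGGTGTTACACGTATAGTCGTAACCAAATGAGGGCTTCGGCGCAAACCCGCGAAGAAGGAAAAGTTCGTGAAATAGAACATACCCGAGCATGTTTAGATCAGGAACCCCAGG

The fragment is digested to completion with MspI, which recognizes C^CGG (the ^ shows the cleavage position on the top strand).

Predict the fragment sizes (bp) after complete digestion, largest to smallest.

MspI sites (CCGG) start at positions 8, 28.
MspI cuts after the first base of each site, so after positions 8, 28.
Linear molecule, 2 cuts → 3 fragments:
  1–8 → 8 bp
  9–28 → 20 bp
  29–140 → 112 bp
Sorted largest to smallest: 112, 20, 8 bp.

112, 20, 8 bp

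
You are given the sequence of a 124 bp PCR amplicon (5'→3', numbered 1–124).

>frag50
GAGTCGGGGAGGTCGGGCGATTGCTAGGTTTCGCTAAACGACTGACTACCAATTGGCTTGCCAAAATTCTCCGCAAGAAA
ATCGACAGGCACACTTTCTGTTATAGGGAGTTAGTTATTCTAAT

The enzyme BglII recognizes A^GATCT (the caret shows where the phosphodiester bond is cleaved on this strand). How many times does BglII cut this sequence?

0

No occurrence of AGATCT is present in the sequence.
BglII does not cut: 0 sites.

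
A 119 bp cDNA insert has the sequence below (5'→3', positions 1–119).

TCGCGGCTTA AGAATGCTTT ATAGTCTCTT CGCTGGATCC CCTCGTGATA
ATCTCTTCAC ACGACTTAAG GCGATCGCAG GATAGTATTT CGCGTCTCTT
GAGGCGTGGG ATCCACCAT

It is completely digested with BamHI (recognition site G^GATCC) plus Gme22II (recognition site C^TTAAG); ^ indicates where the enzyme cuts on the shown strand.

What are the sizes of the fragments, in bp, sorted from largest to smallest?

BamHI sites (GGATCC) start at positions 35, 109.
BamHI cuts after the first base of each site, so after positions 35, 109.
Gme22II sites (CTTAAG) start at positions 7, 65.
Gme22II cuts after the first base of each site, so after positions 7, 65.
Combined cut positions: 7, 35, 65, 109.
Linear molecule, 4 cuts → 5 fragments:
  1–7 → 7 bp
  8–35 → 28 bp
  36–65 → 30 bp
  66–109 → 44 bp
  110–119 → 10 bp
Sorted largest to smallest: 44, 30, 28, 10, 7 bp.

44, 30, 28, 10, 7 bp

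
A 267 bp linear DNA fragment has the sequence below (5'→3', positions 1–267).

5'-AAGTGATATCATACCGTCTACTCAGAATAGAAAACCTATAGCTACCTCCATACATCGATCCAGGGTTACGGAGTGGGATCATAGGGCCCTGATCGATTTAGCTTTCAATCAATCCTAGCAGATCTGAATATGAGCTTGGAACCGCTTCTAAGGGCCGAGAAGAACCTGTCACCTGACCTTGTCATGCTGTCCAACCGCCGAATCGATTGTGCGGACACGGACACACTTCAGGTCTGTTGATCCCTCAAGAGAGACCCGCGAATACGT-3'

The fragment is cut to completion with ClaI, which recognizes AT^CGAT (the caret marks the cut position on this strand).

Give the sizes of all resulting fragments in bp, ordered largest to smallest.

ClaI sites (ATCGAT) start at positions 54, 92, 202.
ClaI cuts after base 2 of each site, so after positions 55, 93, 203.
Linear molecule, 3 cuts → 4 fragments:
  1–55 → 55 bp
  56–93 → 38 bp
  94–203 → 110 bp
  204–267 → 64 bp
Sorted largest to smallest: 110, 64, 55, 38 bp.

110, 64, 55, 38 bp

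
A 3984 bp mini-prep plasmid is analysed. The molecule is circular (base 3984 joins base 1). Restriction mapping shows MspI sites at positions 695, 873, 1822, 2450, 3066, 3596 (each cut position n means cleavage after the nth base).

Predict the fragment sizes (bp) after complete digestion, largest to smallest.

1083, 949, 628, 616, 530, 178 bp

Circular molecule, 6 cuts → 6 fragments:
  873 − 695 = 178 bp
  1822 − 873 = 949 bp
  2450 − 1822 = 628 bp
  3066 − 2450 = 616 bp
  3596 − 3066 = 530 bp
  wrap: 3984 − 3596 + 695 = 1083 bp
Sorted largest to smallest: 1083, 949, 628, 616, 530, 178 bp.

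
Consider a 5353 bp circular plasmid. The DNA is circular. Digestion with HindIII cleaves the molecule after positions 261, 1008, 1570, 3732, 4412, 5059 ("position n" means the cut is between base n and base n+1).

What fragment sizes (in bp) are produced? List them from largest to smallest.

Circular molecule, 6 cuts → 6 fragments:
  1008 − 261 = 747 bp
  1570 − 1008 = 562 bp
  3732 − 1570 = 2162 bp
  4412 − 3732 = 680 bp
  5059 − 4412 = 647 bp
  wrap: 5353 − 5059 + 261 = 555 bp
Sorted largest to smallest: 2162, 747, 680, 647, 562, 555 bp.

2162, 747, 680, 647, 562, 555 bp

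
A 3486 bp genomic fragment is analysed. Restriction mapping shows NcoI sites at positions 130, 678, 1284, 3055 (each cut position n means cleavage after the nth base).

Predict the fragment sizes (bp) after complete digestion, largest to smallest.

Linear molecule, 4 cuts → 5 fragments:
  130 − 0 = 130 bp
  678 − 130 = 548 bp
  1284 − 678 = 606 bp
  3055 − 1284 = 1771 bp
  3486 − 3055 = 431 bp
Sorted largest to smallest: 1771, 606, 548, 431, 130 bp.

1771, 606, 548, 431, 130 bp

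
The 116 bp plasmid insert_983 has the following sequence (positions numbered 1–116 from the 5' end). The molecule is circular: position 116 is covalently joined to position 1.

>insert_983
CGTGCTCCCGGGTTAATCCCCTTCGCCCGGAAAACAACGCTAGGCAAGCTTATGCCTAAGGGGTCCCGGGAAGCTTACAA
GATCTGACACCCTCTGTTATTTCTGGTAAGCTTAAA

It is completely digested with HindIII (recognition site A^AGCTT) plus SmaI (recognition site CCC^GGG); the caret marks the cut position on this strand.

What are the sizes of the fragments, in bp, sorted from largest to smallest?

37, 37, 21, 17, 4 bp

HindIII sites (AAGCTT) start at positions 46, 71, 108.
HindIII cuts after the first base of each site, so after positions 46, 71, 108.
SmaI sites (CCCGGG) start at positions 7, 65.
SmaI cuts after base 3 of each site, so after positions 9, 67.
Combined cut positions: 9, 46, 67, 71, 108.
Circular molecule, 5 cuts → 5 fragments:
  10–46 → 37 bp
  47–67 → 21 bp
  68–71 → 4 bp
  72–108 → 37 bp
  109–116 then 1–9 → 8 + 9 = 17 bp
Sorted largest to smallest: 37, 37, 21, 17, 4 bp.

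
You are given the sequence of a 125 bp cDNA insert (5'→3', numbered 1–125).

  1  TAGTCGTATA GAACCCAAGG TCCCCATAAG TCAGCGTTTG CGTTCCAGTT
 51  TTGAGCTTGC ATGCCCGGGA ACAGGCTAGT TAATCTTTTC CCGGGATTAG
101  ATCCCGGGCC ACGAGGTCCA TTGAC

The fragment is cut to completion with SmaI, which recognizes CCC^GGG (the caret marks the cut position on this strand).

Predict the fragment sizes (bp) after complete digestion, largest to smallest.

66, 26, 20, 13 bp

SmaI sites (CCCGGG) start at positions 64, 90, 103.
SmaI cuts after base 3 of each site, so after positions 66, 92, 105.
Linear molecule, 3 cuts → 4 fragments:
  1–66 → 66 bp
  67–92 → 26 bp
  93–105 → 13 bp
  106–125 → 20 bp
Sorted largest to smallest: 66, 26, 20, 13 bp.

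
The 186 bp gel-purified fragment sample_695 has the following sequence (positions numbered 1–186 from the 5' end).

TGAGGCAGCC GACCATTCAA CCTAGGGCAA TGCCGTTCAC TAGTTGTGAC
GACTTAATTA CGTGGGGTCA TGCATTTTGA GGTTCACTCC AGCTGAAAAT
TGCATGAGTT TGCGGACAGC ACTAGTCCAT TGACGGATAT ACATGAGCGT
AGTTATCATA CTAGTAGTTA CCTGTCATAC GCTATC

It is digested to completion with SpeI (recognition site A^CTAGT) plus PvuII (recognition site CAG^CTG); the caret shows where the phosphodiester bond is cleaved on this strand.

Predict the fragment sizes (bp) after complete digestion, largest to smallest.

SpeI sites (ACTAGT) start at positions 39, 121, 160.
SpeI cuts after the first base of each site, so after positions 39, 121, 160.
The PvuII site (CAGCTG) starts at position 90.
PvuII cuts after base 3 of each site, so after position 92.
Combined cut positions: 39, 92, 121, 160.
Linear molecule, 4 cuts → 5 fragments:
  1–39 → 39 bp
  40–92 → 53 bp
  93–121 → 29 bp
  122–160 → 39 bp
  161–186 → 26 bp
Sorted largest to smallest: 53, 39, 39, 29, 26 bp.

53, 39, 39, 29, 26 bp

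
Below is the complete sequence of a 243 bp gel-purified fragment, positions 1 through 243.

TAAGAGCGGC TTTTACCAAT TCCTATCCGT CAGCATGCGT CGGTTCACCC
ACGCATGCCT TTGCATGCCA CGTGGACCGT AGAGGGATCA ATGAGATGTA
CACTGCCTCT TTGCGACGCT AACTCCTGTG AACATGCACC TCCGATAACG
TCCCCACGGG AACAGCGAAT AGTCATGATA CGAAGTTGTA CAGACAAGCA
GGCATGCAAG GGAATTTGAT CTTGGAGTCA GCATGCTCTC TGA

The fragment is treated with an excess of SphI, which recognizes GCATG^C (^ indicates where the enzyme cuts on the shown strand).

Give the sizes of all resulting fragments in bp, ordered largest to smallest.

SphI sites (GCATGC) start at positions 33, 53, 63, 202, 231.
SphI cuts after base 5 of each site (before the last base), so after positions 37, 57, 67, 206, 235.
Linear molecule, 5 cuts → 6 fragments:
  1–37 → 37 bp
  38–57 → 20 bp
  58–67 → 10 bp
  68–206 → 139 bp
  207–235 → 29 bp
  236–243 → 8 bp
Sorted largest to smallest: 139, 37, 29, 20, 10, 8 bp.

139, 37, 29, 20, 10, 8 bp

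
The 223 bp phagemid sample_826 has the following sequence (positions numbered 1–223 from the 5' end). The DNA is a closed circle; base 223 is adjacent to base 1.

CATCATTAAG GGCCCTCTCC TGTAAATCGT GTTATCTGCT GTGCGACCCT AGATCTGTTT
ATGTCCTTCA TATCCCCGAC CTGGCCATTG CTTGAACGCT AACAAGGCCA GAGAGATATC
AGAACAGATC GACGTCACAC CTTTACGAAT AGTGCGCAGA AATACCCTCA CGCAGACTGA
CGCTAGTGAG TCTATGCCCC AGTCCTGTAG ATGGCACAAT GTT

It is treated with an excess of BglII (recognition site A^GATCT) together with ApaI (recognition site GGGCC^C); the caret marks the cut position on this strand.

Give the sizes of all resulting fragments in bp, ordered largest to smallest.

186, 37 bp

The BglII site (AGATCT) starts at position 51.
BglII cuts after the first base of each site, so after position 51.
The ApaI site (GGGCCC) starts at position 10.
ApaI cuts after base 5 of each site (before the last base), so after position 14.
Combined cut positions: 14, 51.
Circular molecule, 2 cuts → 2 fragments:
  15–51 → 37 bp
  52–223 then 1–14 → 172 + 14 = 186 bp
Sorted largest to smallest: 186, 37 bp.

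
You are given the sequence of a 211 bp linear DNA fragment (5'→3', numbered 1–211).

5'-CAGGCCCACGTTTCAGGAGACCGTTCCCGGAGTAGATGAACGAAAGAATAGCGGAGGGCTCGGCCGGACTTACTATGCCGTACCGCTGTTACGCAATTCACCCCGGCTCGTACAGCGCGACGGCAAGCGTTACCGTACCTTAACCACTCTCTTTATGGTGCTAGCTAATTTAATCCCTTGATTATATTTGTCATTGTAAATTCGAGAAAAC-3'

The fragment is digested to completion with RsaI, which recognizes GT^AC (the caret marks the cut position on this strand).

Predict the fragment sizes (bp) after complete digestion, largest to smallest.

RsaI sites (GTAC) start at positions 80, 110, 135.
RsaI cuts after base 2 of each site, so after positions 81, 111, 136.
Linear molecule, 3 cuts → 4 fragments:
  1–81 → 81 bp
  82–111 → 30 bp
  112–136 → 25 bp
  137–211 → 75 bp
Sorted largest to smallest: 81, 75, 30, 25 bp.

81, 75, 30, 25 bp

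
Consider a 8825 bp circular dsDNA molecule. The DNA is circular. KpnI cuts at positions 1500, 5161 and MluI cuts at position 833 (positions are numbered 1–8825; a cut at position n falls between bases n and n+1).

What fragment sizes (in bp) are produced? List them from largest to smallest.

4497, 3661, 667 bp

Combined cut positions (sorted): 833, 1500, 5161.
Circular molecule, 3 cuts → 3 fragments:
  1500 − 833 = 667 bp
  5161 − 1500 = 3661 bp
  wrap: 8825 − 5161 + 833 = 4497 bp
Sorted largest to smallest: 4497, 3661, 667 bp.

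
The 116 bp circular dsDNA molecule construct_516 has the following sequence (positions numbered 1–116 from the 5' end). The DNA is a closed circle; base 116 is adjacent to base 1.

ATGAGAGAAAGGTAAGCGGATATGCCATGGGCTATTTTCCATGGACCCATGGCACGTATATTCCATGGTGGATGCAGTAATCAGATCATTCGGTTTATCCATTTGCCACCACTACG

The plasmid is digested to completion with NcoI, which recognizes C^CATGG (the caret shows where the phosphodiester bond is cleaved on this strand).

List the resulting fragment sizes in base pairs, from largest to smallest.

NcoI sites (CCATGG) start at positions 25, 39, 47, 63.
NcoI cuts after the first base of each site, so after positions 25, 39, 47, 63.
Circular molecule, 4 cuts → 4 fragments:
  26–39 → 14 bp
  40–47 → 8 bp
  48–63 → 16 bp
  64–116 then 1–25 → 53 + 25 = 78 bp
Sorted largest to smallest: 78, 16, 14, 8 bp.

78, 16, 14, 8 bp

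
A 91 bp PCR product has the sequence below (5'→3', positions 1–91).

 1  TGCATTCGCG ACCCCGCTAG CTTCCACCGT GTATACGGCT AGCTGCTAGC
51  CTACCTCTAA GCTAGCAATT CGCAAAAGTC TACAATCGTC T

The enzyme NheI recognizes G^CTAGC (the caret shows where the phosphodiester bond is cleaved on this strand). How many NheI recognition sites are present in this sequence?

4

GCTAGC occurs starting at positions 16, 38, 45, 61.
NheI cuts at 4 sites.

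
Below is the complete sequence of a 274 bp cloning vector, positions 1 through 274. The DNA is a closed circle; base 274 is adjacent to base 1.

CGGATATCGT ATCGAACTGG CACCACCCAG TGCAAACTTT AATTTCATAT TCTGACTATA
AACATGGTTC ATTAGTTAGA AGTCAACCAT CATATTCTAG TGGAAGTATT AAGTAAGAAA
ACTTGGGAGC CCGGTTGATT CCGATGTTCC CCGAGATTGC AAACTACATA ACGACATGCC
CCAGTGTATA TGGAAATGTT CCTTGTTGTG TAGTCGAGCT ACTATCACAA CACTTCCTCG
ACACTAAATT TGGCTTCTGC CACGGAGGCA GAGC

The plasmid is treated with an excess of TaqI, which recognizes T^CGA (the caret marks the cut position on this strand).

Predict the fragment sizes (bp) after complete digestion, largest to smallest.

202, 48, 24 bp

TaqI sites (TCGA) start at positions 12, 214, 238.
TaqI cuts after the first base of each site, so after positions 12, 214, 238.
Circular molecule, 3 cuts → 3 fragments:
  13–214 → 202 bp
  215–238 → 24 bp
  239–274 then 1–12 → 36 + 12 = 48 bp
Sorted largest to smallest: 202, 48, 24 bp.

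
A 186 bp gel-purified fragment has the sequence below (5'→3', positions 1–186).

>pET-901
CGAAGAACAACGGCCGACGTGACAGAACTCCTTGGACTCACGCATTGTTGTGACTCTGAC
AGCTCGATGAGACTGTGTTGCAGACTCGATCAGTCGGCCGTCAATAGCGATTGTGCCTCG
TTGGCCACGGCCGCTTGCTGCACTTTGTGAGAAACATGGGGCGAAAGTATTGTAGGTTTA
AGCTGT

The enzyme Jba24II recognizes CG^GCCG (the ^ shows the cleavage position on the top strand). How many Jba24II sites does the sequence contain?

3

CGGCCG occurs starting at positions 11, 95, 128.
Jba24II cuts at 3 sites.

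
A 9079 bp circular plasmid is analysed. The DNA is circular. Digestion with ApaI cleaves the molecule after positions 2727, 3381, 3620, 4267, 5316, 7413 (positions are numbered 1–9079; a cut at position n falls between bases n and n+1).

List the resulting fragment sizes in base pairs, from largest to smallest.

4393, 2097, 1049, 654, 647, 239 bp

Circular molecule, 6 cuts → 6 fragments:
  3381 − 2727 = 654 bp
  3620 − 3381 = 239 bp
  4267 − 3620 = 647 bp
  5316 − 4267 = 1049 bp
  7413 − 5316 = 2097 bp
  wrap: 9079 − 7413 + 2727 = 4393 bp
Sorted largest to smallest: 4393, 2097, 1049, 654, 647, 239 bp.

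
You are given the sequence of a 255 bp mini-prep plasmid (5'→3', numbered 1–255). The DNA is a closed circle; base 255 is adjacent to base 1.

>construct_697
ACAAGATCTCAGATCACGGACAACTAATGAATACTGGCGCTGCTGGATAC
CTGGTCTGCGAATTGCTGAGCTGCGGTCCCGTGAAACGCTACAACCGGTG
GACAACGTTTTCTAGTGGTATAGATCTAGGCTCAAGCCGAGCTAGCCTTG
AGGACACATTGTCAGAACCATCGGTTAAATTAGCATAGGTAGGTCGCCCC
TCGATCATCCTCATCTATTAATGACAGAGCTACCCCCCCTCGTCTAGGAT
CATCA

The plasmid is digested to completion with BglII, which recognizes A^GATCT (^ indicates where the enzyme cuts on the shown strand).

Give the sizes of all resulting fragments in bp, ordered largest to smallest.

137, 118 bp

BglII sites (AGATCT) start at positions 4, 122.
BglII cuts after the first base of each site, so after positions 4, 122.
Circular molecule, 2 cuts → 2 fragments:
  5–122 → 118 bp
  123–255 then 1–4 → 133 + 4 = 137 bp
Sorted largest to smallest: 137, 118 bp.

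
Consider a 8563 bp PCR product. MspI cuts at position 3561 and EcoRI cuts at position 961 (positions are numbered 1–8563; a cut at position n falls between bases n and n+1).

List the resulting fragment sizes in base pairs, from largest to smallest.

Combined cut positions (sorted): 961, 3561.
Linear molecule, 2 cuts → 3 fragments:
  961 − 0 = 961 bp
  3561 − 961 = 2600 bp
  8563 − 3561 = 5002 bp
Sorted largest to smallest: 5002, 2600, 961 bp.

5002, 2600, 961 bp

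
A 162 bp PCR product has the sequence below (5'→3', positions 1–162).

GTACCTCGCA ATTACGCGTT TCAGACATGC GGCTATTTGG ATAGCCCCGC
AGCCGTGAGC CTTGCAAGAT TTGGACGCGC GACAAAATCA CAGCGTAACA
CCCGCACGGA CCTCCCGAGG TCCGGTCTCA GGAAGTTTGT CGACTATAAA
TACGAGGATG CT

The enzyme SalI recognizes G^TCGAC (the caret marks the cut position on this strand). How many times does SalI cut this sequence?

1

GTCGAC occurs starting at position 139.
SalI cuts at 1 site.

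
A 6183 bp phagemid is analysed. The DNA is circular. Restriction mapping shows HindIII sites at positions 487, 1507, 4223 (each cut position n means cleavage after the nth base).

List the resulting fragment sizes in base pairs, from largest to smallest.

2716, 2447, 1020 bp

Circular molecule, 3 cuts → 3 fragments:
  1507 − 487 = 1020 bp
  4223 − 1507 = 2716 bp
  wrap: 6183 − 4223 + 487 = 2447 bp
Sorted largest to smallest: 2716, 2447, 1020 bp.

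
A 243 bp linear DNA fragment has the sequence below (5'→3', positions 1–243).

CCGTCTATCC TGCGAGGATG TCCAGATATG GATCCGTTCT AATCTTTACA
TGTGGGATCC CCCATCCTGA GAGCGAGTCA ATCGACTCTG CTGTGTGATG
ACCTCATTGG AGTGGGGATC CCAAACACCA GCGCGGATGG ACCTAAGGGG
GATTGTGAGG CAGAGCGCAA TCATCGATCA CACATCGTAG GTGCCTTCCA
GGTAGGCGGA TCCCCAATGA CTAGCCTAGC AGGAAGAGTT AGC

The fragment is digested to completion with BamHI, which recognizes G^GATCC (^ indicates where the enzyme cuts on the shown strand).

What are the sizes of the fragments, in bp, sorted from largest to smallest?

BamHI sites (GGATCC) start at positions 30, 55, 116, 208.
BamHI cuts after the first base of each site, so after positions 30, 55, 116, 208.
Linear molecule, 4 cuts → 5 fragments:
  1–30 → 30 bp
  31–55 → 25 bp
  56–116 → 61 bp
  117–208 → 92 bp
  209–243 → 35 bp
Sorted largest to smallest: 92, 61, 35, 30, 25 bp.

92, 61, 35, 30, 25 bp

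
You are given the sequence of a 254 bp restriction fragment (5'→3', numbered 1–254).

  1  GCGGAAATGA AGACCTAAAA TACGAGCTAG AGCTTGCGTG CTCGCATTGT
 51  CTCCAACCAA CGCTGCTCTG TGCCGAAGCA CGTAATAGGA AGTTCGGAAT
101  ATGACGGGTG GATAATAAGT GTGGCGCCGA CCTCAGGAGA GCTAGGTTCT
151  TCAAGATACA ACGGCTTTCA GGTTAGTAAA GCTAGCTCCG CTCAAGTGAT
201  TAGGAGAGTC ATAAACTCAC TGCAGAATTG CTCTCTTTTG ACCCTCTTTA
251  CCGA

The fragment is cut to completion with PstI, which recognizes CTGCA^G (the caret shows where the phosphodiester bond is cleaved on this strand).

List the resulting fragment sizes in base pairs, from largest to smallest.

224, 30 bp

The PstI site (CTGCAG) starts at position 220.
PstI cuts after base 5 of each site (before the last base), so after position 224.
Linear molecule, 1 cut → 2 fragments:
  1–224 → 224 bp
  225–254 → 30 bp
Sorted largest to smallest: 224, 30 bp.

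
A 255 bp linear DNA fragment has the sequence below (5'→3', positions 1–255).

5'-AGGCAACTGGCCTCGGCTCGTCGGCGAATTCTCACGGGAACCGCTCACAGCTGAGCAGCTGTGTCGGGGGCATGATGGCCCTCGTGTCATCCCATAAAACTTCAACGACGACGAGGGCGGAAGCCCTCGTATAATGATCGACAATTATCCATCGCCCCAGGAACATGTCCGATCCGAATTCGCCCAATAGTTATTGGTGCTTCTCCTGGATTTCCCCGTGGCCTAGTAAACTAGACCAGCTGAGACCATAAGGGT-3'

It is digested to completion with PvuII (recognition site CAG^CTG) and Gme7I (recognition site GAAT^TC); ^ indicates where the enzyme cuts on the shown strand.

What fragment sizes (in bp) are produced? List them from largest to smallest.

121, 60, 29, 21, 16, 8 bp

PvuII sites (CAGCTG) start at positions 48, 56, 237.
PvuII cuts after base 3 of each site, so after positions 50, 58, 239.
Gme7I sites (GAATTC) start at positions 26, 176.
Gme7I cuts after base 4 of each site, so after positions 29, 179.
Combined cut positions: 29, 50, 58, 179, 239.
Linear molecule, 5 cuts → 6 fragments:
  1–29 → 29 bp
  30–50 → 21 bp
  51–58 → 8 bp
  59–179 → 121 bp
  180–239 → 60 bp
  240–255 → 16 bp
Sorted largest to smallest: 121, 60, 29, 21, 16, 8 bp.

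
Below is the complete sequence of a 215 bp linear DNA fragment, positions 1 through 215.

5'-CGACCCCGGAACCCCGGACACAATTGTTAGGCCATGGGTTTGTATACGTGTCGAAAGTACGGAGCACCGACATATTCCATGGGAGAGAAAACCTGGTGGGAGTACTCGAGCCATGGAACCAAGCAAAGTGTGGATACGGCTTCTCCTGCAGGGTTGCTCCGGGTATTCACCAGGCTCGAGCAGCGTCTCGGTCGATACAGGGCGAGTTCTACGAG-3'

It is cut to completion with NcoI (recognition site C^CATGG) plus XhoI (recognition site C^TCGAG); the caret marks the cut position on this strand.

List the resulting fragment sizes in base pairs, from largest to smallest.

NcoI sites (CCATGG) start at positions 32, 77, 111.
NcoI cuts after the first base of each site, so after positions 32, 77, 111.
XhoI sites (CTCGAG) start at positions 105, 175.
XhoI cuts after the first base of each site, so after positions 105, 175.
Combined cut positions: 32, 77, 105, 111, 175.
Linear molecule, 5 cuts → 6 fragments:
  1–32 → 32 bp
  33–77 → 45 bp
  78–105 → 28 bp
  106–111 → 6 bp
  112–175 → 64 bp
  176–215 → 40 bp
Sorted largest to smallest: 64, 45, 40, 32, 28, 6 bp.

64, 45, 40, 32, 28, 6 bp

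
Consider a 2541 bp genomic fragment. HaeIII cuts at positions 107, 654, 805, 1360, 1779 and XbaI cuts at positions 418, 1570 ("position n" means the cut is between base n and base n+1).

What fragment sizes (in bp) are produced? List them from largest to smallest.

762, 555, 311, 236, 210, 209, 151, 107 bp

Combined cut positions (sorted): 107, 418, 654, 805, 1360, 1570, 1779.
Linear molecule, 7 cuts → 8 fragments:
  107 − 0 = 107 bp
  418 − 107 = 311 bp
  654 − 418 = 236 bp
  805 − 654 = 151 bp
  1360 − 805 = 555 bp
  1570 − 1360 = 210 bp
  1779 − 1570 = 209 bp
  2541 − 1779 = 762 bp
Sorted largest to smallest: 762, 555, 311, 236, 210, 209, 151, 107 bp.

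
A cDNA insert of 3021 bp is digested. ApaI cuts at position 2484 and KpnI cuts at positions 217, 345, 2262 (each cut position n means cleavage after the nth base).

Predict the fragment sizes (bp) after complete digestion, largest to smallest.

Combined cut positions (sorted): 217, 345, 2262, 2484.
Linear molecule, 4 cuts → 5 fragments:
  217 − 0 = 217 bp
  345 − 217 = 128 bp
  2262 − 345 = 1917 bp
  2484 − 2262 = 222 bp
  3021 − 2484 = 537 bp
Sorted largest to smallest: 1917, 537, 222, 217, 128 bp.

1917, 537, 222, 217, 128 bp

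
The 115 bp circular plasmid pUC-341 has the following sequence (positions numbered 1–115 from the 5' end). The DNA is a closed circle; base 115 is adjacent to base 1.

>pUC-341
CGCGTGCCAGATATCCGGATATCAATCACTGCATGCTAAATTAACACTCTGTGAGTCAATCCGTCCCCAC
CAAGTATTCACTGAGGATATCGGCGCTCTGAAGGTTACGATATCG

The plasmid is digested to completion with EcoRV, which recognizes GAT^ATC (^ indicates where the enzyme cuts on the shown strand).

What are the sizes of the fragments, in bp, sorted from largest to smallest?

68, 23, 16, 8 bp

EcoRV sites (GATATC) start at positions 10, 18, 86, 109.
EcoRV cuts after base 3 of each site, so after positions 12, 20, 88, 111.
Circular molecule, 4 cuts → 4 fragments:
  13–20 → 8 bp
  21–88 → 68 bp
  89–111 → 23 bp
  112–115 then 1–12 → 4 + 12 = 16 bp
Sorted largest to smallest: 68, 23, 16, 8 bp.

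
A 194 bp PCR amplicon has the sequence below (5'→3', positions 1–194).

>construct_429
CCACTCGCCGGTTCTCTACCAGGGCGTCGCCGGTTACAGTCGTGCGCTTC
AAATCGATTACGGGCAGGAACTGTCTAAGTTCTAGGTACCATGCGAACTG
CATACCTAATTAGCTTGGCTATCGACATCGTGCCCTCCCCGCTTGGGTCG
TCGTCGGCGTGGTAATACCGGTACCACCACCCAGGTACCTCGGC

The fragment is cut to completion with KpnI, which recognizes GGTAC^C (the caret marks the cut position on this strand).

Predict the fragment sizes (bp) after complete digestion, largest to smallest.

89, 85, 14, 6 bp

KpnI sites (GGTACC) start at positions 85, 170, 184.
KpnI cuts after base 5 of each site (before the last base), so after positions 89, 174, 188.
Linear molecule, 3 cuts → 4 fragments:
  1–89 → 89 bp
  90–174 → 85 bp
  175–188 → 14 bp
  189–194 → 6 bp
Sorted largest to smallest: 89, 85, 14, 6 bp.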